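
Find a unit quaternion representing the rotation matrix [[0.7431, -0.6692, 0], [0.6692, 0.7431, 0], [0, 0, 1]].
0.9336 + 0.3584k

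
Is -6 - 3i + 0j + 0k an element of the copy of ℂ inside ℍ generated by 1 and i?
Yes. The quaternion -6 - 3i has j- and k-coefficients y = z = 0, so it lies in the complex subalgebra spanned by 1 and i.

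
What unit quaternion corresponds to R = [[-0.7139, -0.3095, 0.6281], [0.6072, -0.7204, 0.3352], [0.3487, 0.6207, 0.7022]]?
0.2588 + 0.2758i + 0.2699j + 0.8855k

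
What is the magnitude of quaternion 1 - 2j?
√5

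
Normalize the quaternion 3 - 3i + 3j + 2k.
0.5388 - 0.5388i + 0.5388j + 0.3592k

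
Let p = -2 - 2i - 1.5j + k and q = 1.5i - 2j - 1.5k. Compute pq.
1.5 + 1.25i + 2.5j + 9.25k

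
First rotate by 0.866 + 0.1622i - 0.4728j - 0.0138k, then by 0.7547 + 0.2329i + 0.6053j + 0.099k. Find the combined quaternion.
0.9033 + 0.3626i + 0.1866j - 0.133k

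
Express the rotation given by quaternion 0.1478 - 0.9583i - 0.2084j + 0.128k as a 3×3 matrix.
[[0.8804, 0.3616, -0.3069], [0.4373, -0.8694, 0.2299], [-0.1837, -0.3366, -0.9235]]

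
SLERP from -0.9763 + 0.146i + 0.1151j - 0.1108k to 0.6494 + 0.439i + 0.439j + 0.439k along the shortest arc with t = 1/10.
-0.9829 + 0.0841i + 0.0554j - 0.1544k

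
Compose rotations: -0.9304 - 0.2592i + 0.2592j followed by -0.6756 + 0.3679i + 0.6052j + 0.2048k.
0.5671 - 0.2203i - 0.7913j + 0.0617k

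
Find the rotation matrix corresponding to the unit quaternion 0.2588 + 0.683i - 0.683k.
[[0.067, 0.3535, -0.933], [-0.3535, -0.866, -0.3535], [-0.933, 0.3535, 0.067]]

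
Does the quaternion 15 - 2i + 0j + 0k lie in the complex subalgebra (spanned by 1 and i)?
Yes. The quaternion 15 - 2i has j- and k-coefficients y = z = 0, so it lies in the complex subalgebra spanned by 1 and i.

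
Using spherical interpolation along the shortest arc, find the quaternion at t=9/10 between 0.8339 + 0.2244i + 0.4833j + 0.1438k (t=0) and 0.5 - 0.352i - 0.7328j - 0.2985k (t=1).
-0.364 + 0.3787i + 0.7908j + 0.3141k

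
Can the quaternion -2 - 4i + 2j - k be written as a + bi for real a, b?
No. The quaternion -2 - 4i + 2j - k has j-coefficient y = 2 and k-coefficient z = -1, not both zero, so it does not lie in the complex subalgebra spanned by 1 and i.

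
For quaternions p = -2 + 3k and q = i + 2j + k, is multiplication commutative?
No: pq = -3 - 8i - j - 2k ≠ -3 + 4i - 7j - 2k = qp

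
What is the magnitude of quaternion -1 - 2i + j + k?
√7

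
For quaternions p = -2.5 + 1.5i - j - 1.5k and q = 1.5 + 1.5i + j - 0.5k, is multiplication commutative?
No: pq = -5.75 + 0.5i - 5.5j + 2k ≠ -5.75 - 3.5i - 2.5j - 4k = qp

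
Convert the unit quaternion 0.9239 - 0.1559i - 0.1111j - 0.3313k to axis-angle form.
axis = (-0.4074, -0.2904, -0.8658), θ = π/4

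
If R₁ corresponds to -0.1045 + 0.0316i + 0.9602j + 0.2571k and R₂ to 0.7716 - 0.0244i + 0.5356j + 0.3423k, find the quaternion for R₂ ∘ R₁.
-0.6821 - 0.164i + 0.702j + 0.1223k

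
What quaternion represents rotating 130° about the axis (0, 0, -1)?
0.4226 - 0.9063k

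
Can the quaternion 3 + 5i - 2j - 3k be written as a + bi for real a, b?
No. The quaternion 3 + 5i - 2j - 3k has j-coefficient y = -2 and k-coefficient z = -3, not both zero, so it does not lie in the complex subalgebra spanned by 1 and i.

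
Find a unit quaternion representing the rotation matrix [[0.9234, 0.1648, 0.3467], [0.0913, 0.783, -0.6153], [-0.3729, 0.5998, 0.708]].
0.9239 + 0.3288i + 0.1947j - 0.0199k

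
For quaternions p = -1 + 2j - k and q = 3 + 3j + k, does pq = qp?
No: pq = -8 + 5i + 3j - 4k ≠ -8 - 5i + 3j - 4k = qp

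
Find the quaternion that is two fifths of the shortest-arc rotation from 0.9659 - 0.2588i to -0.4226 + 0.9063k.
0.8792 - 0.1805i - 0.4409k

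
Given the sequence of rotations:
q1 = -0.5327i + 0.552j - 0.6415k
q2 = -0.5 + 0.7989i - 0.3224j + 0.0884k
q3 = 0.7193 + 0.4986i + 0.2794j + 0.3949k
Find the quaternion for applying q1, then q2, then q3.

q2 · q1 = 0.6602 + 0.4244i + 0.1894j + 0.59k
q3 · q2 · q1 = -0.0226 + 0.7245i + 0.1941j + 0.661k
-0.0226 + 0.7245i + 0.1941j + 0.661k


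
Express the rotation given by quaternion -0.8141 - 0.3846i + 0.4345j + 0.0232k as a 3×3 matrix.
[[0.6213, -0.2964, -0.7253], [-0.372, 0.7031, -0.606], [0.6896, 0.6464, 0.3266]]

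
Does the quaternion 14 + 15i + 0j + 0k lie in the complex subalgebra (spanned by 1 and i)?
Yes. The quaternion 14 + 15i has j- and k-coefficients y = z = 0, so it lies in the complex subalgebra spanned by 1 and i.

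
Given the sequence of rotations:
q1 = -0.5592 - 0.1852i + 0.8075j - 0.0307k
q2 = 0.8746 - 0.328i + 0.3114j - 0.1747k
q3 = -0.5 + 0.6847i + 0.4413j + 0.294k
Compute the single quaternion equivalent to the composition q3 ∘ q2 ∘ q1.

q2 · q1 = -0.8066 + 0.153i + 0.5544j - 0.1363k
q3 · q2 · q1 = 0.094 - 0.8519i - 0.4948j + 0.1431k
0.094 - 0.8519i - 0.4948j + 0.1431k


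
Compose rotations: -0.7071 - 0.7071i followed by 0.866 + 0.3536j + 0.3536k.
-0.6123 - 0.6123i - 0.5001j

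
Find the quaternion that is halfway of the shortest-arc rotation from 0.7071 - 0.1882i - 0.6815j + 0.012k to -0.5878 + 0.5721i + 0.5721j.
0.662 - 0.3887i - 0.6409j + 0.0061k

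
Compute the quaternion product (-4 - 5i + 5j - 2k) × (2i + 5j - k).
-17 - 3i - 29j - 31k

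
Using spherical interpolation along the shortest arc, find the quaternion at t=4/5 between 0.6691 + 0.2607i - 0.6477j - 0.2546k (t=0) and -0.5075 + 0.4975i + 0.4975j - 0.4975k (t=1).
0.6099 - 0.3687i - 0.5959j + 0.3702k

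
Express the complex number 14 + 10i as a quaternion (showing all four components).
14 + 10i + 0j + 0k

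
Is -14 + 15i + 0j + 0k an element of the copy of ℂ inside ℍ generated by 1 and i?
Yes. The quaternion -14 + 15i has j- and k-coefficients y = z = 0, so it lies in the complex subalgebra spanned by 1 and i.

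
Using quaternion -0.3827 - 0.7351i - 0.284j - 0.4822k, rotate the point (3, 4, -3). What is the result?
(-1.464, 1.043, 5.547)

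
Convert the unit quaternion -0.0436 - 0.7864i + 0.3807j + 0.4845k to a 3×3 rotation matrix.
[[0.2407, -0.5565, -0.7952], [-0.641, -0.7063, 0.3003], [-0.7288, 0.4375, -0.5267]]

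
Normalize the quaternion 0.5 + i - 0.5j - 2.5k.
0.1796 + 0.3592i - 0.1796j - 0.898k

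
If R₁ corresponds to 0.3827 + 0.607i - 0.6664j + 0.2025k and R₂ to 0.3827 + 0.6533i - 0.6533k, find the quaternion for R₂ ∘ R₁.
-0.1178 + 0.047i - 0.7839j - 0.6079k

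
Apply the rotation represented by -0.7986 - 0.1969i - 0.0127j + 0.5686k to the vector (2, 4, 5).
(3.341, -2.348, 5.322)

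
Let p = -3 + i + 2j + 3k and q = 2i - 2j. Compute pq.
2 + 12j - 6k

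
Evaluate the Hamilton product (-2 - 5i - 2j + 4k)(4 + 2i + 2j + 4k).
-10 - 40i + 16j + 2k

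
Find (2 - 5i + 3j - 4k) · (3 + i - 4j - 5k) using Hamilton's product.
3 - 44i - 28j - 5k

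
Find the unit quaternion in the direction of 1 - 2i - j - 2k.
0.3162 - 0.6325i - 0.3162j - 0.6325k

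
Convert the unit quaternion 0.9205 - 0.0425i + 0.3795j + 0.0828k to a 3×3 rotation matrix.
[[0.6982, -0.1847, 0.6916], [0.1202, 0.9827, 0.1411], [-0.7057, -0.0154, 0.7083]]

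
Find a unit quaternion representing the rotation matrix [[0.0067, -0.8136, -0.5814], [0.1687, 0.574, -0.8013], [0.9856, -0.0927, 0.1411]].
0.6561 + 0.27i - 0.5971j + 0.3743k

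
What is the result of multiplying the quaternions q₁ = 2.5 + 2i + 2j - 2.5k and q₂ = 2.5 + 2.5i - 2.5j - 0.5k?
5 + 4i - 6.5j - 17.5k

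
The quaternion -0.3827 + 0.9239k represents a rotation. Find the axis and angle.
axis = (0, 0, 1), θ = 5π/4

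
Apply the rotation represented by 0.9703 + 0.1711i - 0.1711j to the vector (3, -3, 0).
(3, -3, 0)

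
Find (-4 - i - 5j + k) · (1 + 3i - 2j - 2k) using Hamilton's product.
-9 - i + 4j + 26k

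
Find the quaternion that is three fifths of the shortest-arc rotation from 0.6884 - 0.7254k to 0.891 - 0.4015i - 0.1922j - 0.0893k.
0.88 - 0.2597i - 0.1243j - 0.3778k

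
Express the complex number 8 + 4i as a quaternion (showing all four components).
8 + 4i + 0j + 0k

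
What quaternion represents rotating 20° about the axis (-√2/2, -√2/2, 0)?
0.9848 - 0.1228i - 0.1228j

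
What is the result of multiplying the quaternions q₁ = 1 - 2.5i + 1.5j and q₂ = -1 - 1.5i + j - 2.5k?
-6.25 - 2.75i - 6.75j - 2.75k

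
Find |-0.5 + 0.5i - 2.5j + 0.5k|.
√7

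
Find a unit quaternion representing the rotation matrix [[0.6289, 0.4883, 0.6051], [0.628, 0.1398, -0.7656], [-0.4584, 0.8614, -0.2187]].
0.6225 + 0.6534i + 0.4271j + 0.0561k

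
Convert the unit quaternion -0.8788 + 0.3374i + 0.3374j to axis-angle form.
axis = (√2/2, √2/2, 0), θ = 303°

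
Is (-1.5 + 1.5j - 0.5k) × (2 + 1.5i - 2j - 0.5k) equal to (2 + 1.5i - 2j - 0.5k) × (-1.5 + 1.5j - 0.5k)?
No: pq = -0.25 - 4i + 5.25j - 2.5k ≠ -0.25 - 0.5i + 6.75j + 2k = qp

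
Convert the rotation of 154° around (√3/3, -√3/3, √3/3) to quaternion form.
0.225 + 0.5626i - 0.5626j + 0.5626k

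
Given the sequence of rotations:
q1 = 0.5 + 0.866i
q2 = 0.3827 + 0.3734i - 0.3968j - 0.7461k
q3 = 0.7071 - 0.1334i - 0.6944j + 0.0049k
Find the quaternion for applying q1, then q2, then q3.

q2 · q1 = -0.132 + 0.5181i - 0.8445j - 0.0294k
q3 · q2 · q1 = -0.6105 + 0.4085i - 0.5069j + 0.451k
-0.6105 + 0.4085i - 0.5069j + 0.451k


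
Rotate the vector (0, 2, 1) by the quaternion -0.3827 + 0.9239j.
(-0.707, 2, -0.707)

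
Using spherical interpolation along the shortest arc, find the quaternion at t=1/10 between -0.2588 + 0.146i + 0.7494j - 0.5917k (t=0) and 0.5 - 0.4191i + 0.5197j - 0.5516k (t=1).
-0.1815 + 0.086i + 0.7606j - 0.6174k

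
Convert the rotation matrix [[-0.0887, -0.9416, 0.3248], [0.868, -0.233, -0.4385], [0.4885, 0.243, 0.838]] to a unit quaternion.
0.6157 + 0.2767i - 0.0665j + 0.7348k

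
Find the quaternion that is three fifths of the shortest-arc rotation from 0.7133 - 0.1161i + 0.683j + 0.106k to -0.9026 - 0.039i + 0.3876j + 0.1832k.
0.9945 - 0.03i + 0.0645j - 0.0772k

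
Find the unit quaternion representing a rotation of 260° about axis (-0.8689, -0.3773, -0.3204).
-0.6428 - 0.6656i - 0.289j - 0.2454k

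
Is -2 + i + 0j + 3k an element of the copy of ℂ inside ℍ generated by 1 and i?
No. The quaternion -2 + i + 3k has j-coefficient y = 0 and k-coefficient z = 3, not both zero, so it does not lie in the complex subalgebra spanned by 1 and i.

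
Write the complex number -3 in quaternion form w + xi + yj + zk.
-3 + 0i + 0j + 0k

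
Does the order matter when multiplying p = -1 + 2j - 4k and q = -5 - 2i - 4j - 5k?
Yes: pq = -7 - 24i + 2j + 29k ≠ -7 + 28i - 14j + 21k = qp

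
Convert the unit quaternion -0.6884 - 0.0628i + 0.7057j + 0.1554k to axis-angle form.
axis = (-0.0866, 0.9729, 0.2142), θ = 267°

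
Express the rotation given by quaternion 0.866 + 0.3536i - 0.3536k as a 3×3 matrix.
[[0.7499, 0.6124, -0.2501], [-0.6124, 0.4999, -0.6124], [-0.2501, 0.6124, 0.7499]]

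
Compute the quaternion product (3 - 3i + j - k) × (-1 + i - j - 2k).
-1 + 3i - 11j - 3k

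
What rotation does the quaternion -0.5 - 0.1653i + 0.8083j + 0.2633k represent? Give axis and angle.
axis = (-0.1909, 0.9333, 0.304), θ = 4π/3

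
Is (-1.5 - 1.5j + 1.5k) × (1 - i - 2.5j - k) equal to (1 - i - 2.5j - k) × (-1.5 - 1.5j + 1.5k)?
No: pq = -3.75 + 6.75i + 0.75j + 1.5k ≠ -3.75 - 3.75i + 3.75j + 4.5k = qp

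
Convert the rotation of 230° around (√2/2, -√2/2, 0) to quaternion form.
-0.4226 + 0.6409i - 0.6409j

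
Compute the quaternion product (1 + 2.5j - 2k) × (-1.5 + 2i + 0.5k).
-0.5 + 3.25i - 7.75j - 1.5k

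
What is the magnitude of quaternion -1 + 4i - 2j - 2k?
5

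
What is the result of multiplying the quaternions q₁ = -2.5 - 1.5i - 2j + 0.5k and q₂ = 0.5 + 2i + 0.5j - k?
3.25 - 4i - 2.75j + 6k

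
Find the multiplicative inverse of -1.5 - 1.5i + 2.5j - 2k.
-0.1017 + 0.1017i - 0.1695j + 0.1356k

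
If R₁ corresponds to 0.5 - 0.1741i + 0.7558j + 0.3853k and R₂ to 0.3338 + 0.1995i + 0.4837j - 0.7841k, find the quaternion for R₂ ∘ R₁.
0.1382 + 0.8206i + 0.5538j - 0.0284k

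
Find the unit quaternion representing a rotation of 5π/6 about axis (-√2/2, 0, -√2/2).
0.2588 - 0.683i - 0.683k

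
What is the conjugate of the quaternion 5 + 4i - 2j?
5 - 4i + 2j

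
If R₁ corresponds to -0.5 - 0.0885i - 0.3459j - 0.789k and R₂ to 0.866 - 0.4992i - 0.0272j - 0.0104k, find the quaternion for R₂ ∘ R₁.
-0.4948 + 0.1908i - 0.6789j - 0.5078k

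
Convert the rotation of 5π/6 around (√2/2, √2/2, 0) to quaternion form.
0.2588 + 0.683i + 0.683j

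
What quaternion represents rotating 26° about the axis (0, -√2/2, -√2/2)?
0.9744 - 0.1591j - 0.1591k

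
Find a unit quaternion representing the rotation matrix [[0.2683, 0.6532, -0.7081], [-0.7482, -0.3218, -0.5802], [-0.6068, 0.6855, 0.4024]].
0.5807 + 0.5449i - 0.0436j - 0.6033k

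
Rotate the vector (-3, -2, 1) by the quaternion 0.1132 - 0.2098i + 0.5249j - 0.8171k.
(3.191, 1.252, 1.499)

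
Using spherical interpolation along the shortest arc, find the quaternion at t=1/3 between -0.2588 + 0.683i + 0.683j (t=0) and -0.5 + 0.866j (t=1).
-0.3646 + 0.4815i + 0.797j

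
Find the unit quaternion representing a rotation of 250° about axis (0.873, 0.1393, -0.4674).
-0.5736 + 0.7151i + 0.1141j - 0.3829k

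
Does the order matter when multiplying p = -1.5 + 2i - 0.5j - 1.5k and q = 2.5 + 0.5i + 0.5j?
Yes: pq = -4.5 + 5i - 2.75j - 2.5k ≠ -4.5 + 3.5i - 1.25j - 5k = qp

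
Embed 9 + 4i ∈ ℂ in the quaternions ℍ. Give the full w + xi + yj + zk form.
9 + 4i + 0j + 0k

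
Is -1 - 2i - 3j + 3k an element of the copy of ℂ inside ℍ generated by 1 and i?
No. The quaternion -1 - 2i - 3j + 3k has j-coefficient y = -3 and k-coefficient z = 3, not both zero, so it does not lie in the complex subalgebra spanned by 1 and i.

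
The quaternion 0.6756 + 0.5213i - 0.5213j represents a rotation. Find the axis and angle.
axis = (√2/2, -√2/2, 0), θ = 95°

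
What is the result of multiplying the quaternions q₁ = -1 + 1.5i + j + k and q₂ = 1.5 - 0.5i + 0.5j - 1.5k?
0.25 + 0.75i + 2.75j + 4.25k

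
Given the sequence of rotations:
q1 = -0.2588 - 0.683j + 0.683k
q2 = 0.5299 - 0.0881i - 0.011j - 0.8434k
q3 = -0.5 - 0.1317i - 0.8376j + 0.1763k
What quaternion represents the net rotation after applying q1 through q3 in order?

q2 · q1 = 0.4314 - 0.5608i - 0.2989j + 0.6404k
q3 · q2 · q1 = -0.6528 - 0.2601i - 0.2264j - 0.6745k
-0.6528 - 0.2601i - 0.2264j - 0.6745k


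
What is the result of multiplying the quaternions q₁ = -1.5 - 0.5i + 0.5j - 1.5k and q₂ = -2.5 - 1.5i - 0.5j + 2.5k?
7 + 4i + 3j + k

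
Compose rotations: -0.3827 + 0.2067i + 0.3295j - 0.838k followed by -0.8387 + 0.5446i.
0.2084 - 0.3818i + 0.18j + 0.8823k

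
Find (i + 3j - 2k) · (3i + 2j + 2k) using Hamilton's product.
-5 + 10i - 8j - 7k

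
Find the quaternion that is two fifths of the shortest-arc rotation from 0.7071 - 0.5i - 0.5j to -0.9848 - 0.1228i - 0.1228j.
0.9205 - 0.2763i - 0.2763j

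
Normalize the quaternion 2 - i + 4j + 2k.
0.4 - 0.2i + 0.8j + 0.4k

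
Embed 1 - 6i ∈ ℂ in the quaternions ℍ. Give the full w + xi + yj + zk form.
1 - 6i + 0j + 0k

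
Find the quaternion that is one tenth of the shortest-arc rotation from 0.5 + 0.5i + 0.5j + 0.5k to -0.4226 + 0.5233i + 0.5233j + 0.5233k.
0.4147 + 0.5254i + 0.5254j + 0.5254k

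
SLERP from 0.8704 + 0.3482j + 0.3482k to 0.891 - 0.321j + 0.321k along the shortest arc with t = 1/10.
0.8917 + 0.2835j + 0.3529k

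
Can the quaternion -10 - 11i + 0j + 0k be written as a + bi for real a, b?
Yes. The quaternion -10 - 11i has j- and k-coefficients y = z = 0, so it lies in the complex subalgebra spanned by 1 and i.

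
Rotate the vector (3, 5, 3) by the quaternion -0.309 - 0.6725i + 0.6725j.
(-5.483, -3.483, 0.898)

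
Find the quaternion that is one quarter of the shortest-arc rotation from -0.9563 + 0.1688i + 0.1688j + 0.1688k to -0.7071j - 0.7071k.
-0.8272 + 0.146i + 0.3836j + 0.3836k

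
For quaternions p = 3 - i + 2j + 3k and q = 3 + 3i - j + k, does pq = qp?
No: pq = 11 + 11i + 13j + 7k ≠ 11 + i - 7j + 17k = qp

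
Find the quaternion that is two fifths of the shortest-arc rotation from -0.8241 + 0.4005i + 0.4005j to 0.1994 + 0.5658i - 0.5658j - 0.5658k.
-0.7318 - 0.0025i + 0.6091j + 0.3058k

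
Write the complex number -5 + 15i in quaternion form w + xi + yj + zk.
-5 + 15i + 0j + 0k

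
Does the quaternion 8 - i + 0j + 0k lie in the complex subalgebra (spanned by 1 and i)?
Yes. The quaternion 8 - i has j- and k-coefficients y = z = 0, so it lies in the complex subalgebra spanned by 1 and i.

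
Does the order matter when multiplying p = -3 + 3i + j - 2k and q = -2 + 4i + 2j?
Yes: pq = -8 - 14i - 16j + 6k ≠ -8 - 22i + 2k = qp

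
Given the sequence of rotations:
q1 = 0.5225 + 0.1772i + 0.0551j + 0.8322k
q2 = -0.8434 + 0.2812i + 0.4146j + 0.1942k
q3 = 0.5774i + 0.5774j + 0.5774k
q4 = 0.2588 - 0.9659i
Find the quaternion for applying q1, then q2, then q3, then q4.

q2 · q1 = -0.675 + 0.3318i - 0.0294j - 0.6584k
q3 · q2 · q1 = 0.2056 - 0.7529i + 0.182j - 0.5983k
q4 · q3 · q2 · q1 = -0.674 - 0.3934i - 0.5308j - 0.3306k
-0.674 - 0.3934i - 0.5308j - 0.3306k


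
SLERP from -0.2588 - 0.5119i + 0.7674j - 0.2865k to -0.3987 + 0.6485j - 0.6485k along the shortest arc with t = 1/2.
-0.3478 - 0.2708i + 0.749j - 0.4946k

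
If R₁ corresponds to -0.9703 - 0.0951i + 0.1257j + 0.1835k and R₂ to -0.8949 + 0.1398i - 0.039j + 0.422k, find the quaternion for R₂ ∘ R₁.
0.8091 - 0.1107i - 0.1404j - 0.5598k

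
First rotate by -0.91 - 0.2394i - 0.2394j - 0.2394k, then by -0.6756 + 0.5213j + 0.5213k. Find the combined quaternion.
0.8644 + 0.1617i - 0.4374j - 0.1878k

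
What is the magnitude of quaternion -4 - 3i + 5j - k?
√51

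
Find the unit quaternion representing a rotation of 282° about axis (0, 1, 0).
-0.7771 + 0.6293j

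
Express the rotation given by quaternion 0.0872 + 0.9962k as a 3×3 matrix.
[[-0.9848, -0.1737, 0], [0.1737, -0.9848, 0], [0, 0, 1]]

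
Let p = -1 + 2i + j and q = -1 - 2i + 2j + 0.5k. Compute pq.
3 + 0.5i - 4j + 5.5k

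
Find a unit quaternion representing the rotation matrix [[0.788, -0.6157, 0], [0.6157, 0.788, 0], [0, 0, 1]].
0.9455 + 0.3256k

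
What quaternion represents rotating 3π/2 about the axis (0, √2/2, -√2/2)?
-0.7071 + 0.5j - 0.5k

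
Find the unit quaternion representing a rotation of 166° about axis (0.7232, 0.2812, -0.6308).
0.1219 + 0.7178i + 0.2791j - 0.6261k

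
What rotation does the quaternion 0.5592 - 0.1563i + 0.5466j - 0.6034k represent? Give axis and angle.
axis = (-0.1885, 0.6593, -0.7278), θ = 112°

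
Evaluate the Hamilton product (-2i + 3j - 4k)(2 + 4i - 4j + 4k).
36 - 8i - 2j - 12k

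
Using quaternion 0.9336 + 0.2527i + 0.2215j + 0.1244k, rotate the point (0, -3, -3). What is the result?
(-1.068, -1.274, -3.903)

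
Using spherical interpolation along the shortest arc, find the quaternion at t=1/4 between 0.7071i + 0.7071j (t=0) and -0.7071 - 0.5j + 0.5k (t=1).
0.2251 + 0.5954i + 0.7546j - 0.1592k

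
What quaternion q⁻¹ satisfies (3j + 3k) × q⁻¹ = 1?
-0.1667j - 0.1667k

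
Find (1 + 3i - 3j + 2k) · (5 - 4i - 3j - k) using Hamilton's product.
10 + 20i - 23j - 12k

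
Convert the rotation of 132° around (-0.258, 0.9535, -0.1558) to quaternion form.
0.4067 - 0.2357i + 0.8711j - 0.1423k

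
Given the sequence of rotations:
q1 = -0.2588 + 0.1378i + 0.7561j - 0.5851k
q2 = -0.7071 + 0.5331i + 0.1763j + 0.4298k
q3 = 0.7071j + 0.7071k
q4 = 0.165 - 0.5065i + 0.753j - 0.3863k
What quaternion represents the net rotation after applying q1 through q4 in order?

q2 · q1 = 0.2277 - 0.6635i - 0.2091j + 0.6813k
q3 · q2 · q1 = -0.3339 + 0.6296i - 0.3082j + 0.6302k
q4 · q3 · q2 · q1 = 0.7393 + 0.6285i - 0.2263j - 0.085k
0.7393 + 0.6285i - 0.2263j - 0.085k


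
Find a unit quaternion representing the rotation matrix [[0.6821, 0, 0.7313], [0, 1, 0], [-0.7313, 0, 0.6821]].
0.9171 + 0.3987j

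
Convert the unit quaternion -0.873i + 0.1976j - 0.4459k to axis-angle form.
axis = (-0.873, 0.1976, -0.4459), θ = π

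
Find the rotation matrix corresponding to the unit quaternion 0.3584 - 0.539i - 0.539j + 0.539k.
[[-0.1621, 0.1947, -0.9674], [0.9674, -0.1621, -0.1947], [-0.1947, -0.9674, -0.1621]]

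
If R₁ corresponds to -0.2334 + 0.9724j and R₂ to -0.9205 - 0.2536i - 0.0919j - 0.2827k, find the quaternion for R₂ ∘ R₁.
0.3042 + 0.3341i - 0.8736j - 0.1806k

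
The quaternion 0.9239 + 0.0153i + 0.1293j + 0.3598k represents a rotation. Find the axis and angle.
axis = (0.04, 0.3379, 0.9403), θ = π/4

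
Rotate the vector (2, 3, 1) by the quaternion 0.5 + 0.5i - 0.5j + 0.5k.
(-3, -1, 2)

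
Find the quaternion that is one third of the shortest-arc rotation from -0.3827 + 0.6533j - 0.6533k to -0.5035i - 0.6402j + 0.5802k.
-0.2655 + 0.1788i + 0.6805j - 0.6592k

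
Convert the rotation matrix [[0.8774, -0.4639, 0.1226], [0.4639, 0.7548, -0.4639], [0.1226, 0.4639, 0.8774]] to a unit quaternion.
0.9367 + 0.2476i + 0.2476k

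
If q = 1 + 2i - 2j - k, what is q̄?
1 - 2i + 2j + k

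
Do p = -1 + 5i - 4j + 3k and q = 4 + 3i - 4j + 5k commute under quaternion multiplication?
No: pq = -50 + 9i - 28j - k ≠ -50 + 25i + 4j + 15k = qp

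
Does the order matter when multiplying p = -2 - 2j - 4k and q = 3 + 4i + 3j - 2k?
Yes: pq = -8 + 8i - 28j ≠ -8 - 24i + 4j - 16k = qp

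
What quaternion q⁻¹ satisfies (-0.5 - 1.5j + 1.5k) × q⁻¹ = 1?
-0.1053 + 0.3158j - 0.3158k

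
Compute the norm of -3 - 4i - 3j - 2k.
√38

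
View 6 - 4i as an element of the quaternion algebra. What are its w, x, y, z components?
6 - 4i + 0j + 0k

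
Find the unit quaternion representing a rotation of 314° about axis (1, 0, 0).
-0.9205 + 0.3907i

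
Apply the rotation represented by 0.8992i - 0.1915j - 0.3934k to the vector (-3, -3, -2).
(0.597, 3.512, 3.051)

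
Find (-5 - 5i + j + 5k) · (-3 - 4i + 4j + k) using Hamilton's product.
-14 + 16i - 38j - 36k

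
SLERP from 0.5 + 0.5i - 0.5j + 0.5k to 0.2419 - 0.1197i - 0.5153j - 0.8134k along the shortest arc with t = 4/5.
-0.0784 + 0.2581i + 0.3328j + 0.9036k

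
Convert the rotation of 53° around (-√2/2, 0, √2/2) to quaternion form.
0.8949 - 0.3155i + 0.3155k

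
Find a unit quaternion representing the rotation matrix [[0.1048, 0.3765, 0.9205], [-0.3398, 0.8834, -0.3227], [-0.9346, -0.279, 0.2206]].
0.7431 + 0.0147i + 0.6241j - 0.241k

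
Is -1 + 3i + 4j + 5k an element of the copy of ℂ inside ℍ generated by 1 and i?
No. The quaternion -1 + 3i + 4j + 5k has j-coefficient y = 4 and k-coefficient z = 5, not both zero, so it does not lie in the complex subalgebra spanned by 1 and i.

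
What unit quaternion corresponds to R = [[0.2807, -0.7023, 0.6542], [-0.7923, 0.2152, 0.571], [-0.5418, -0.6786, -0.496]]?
-0.5 + 0.6248i - 0.598j + 0.045k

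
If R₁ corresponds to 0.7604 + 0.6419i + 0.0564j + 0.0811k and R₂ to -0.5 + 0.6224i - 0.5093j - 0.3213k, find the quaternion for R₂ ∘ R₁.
-0.7249 + 0.1291i - 0.6722j + 0.0772k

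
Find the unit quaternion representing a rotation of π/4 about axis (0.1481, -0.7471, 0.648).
0.9239 + 0.0567i - 0.2859j + 0.248k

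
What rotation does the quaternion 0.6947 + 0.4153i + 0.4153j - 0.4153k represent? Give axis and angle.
axis = (√3/3, √3/3, -√3/3), θ = 92°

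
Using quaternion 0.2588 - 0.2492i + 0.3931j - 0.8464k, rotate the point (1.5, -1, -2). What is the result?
(-2.606, 0.679, -0.011)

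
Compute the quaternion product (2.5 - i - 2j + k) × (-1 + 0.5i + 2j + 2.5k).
-0.5 - 4.75i + 10j + 4.25k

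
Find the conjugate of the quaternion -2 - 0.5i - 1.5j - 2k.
-2 + 0.5i + 1.5j + 2k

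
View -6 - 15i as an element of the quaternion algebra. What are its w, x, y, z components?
-6 - 15i + 0j + 0k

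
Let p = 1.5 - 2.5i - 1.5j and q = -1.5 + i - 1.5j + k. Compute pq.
-2 + 3.75i + 2.5j + 6.75k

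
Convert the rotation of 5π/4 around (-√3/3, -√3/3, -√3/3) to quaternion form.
-0.3827 - 0.5334i - 0.5334j - 0.5334k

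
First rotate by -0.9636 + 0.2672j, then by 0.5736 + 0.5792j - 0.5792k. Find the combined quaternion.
-0.7075 + 0.1548i - 0.4049j + 0.5581k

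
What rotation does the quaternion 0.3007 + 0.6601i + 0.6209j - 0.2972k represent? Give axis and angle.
axis = (0.6921, 0.651, -0.3116), θ = 145°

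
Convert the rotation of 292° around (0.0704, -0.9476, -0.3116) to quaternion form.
-0.829 + 0.0394i - 0.5299j - 0.1742k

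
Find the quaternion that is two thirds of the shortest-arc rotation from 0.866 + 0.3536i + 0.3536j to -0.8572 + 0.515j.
0.9611 + 0.1365i - 0.2402j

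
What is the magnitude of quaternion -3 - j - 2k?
√14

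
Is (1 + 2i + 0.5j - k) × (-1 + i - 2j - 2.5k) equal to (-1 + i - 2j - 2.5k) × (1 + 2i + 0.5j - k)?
No: pq = -4.5 - 4.25i + 1.5j - 6k ≠ -4.5 + 2.25i - 6.5j + 3k = qp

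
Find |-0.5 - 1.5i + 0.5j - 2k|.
2.598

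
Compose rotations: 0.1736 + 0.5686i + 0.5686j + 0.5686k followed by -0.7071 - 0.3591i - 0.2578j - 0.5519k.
0.5418 - 0.2972i - 0.5564j - 0.5555k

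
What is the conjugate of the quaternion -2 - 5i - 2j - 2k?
-2 + 5i + 2j + 2k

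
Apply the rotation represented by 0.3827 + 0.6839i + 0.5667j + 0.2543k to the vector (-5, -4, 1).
(-2.682, -4.825, -3.395)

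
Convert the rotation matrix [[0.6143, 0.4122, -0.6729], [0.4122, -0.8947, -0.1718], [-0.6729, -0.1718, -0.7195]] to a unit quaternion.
0.8984i + 0.2294j - 0.3745k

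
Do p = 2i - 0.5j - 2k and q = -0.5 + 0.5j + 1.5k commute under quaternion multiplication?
No: pq = 3.25 - 0.75i - 2.75j + 2k ≠ 3.25 - 1.25i + 3.25j = qp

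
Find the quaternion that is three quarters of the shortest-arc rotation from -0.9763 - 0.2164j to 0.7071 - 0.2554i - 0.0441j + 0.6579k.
-0.8301 + 0.2016i - 0.0255j - 0.5193k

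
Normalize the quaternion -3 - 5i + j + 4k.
-0.4201 - 0.7001i + 0.14j + 0.5601k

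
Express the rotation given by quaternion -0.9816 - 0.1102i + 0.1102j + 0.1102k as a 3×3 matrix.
[[0.9514, 0.1921, -0.2406], [-0.2406, 0.9514, -0.1921], [0.1921, 0.2406, 0.9514]]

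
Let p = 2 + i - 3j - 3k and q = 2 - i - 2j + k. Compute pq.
2 - 9i - 8j - 9k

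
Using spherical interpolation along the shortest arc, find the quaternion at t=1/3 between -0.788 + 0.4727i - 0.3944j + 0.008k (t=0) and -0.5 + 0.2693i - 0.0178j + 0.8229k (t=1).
-0.7747 + 0.4528i - 0.2971j + 0.3265k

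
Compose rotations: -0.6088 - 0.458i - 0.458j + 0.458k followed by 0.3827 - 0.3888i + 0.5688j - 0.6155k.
0.1314 + 0.04i - 0.0616j + 0.9886k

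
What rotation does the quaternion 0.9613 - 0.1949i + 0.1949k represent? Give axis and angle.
axis = (-√2/2, 0, √2/2), θ = 32°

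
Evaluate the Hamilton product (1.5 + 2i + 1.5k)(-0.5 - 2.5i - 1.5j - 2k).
7.25 - 2.5i - 2j - 6.75k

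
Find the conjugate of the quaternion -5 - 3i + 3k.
-5 + 3i - 3k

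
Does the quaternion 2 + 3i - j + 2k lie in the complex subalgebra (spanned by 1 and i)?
No. The quaternion 2 + 3i - j + 2k has j-coefficient y = -1 and k-coefficient z = 2, not both zero, so it does not lie in the complex subalgebra spanned by 1 and i.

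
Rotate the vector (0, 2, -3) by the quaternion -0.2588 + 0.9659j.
(1.5, 2, 2.598)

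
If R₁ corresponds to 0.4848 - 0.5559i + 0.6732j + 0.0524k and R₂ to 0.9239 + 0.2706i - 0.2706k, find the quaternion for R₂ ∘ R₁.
0.6125 - 0.2002i + 0.7582j + 0.0994k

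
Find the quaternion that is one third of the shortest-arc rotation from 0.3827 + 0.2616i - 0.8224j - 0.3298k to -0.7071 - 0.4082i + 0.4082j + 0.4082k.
0.5098 + 0.3222i - 0.7072j - 0.369k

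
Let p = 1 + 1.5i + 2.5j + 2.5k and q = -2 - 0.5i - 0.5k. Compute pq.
-4.75i - 5.5j - 4.25k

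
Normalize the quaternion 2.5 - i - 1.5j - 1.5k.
0.7293 - 0.2917i - 0.4376j - 0.4376k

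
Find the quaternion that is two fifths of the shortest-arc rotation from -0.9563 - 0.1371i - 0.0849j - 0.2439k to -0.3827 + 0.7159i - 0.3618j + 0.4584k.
-0.9228 + 0.2799i - 0.2573j + 0.062k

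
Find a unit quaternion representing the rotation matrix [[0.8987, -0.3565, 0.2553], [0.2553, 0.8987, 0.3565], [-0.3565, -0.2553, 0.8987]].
0.9613 - 0.1591i + 0.1591j + 0.1591k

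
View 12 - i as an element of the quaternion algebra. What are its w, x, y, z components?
12 - i + 0j + 0k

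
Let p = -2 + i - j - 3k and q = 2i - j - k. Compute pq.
-6 - 6i - 3j + 3k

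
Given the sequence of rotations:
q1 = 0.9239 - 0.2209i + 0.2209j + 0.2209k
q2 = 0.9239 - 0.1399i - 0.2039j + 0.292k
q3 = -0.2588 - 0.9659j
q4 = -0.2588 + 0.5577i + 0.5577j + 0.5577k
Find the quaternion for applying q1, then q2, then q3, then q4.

q2 · q1 = 0.8032 - 0.4429i - 0.0179j + 0.3979k
q3 · q2 · q1 = -0.2252 - 0.2697i - 0.7712j - 0.5308k
q4 · q3 · q2 · q1 = 0.9348 + 0.0783i + 0.2196j - 0.2679k
0.9348 + 0.0783i + 0.2196j - 0.2679k


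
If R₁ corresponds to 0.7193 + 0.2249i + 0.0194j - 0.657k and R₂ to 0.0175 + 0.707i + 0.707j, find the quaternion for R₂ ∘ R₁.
-0.1601 + 0.048i + 0.9734j - 0.1568k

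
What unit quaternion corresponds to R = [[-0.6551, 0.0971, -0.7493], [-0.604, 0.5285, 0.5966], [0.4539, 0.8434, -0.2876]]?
-0.3827 - 0.1612i + 0.786j + 0.458k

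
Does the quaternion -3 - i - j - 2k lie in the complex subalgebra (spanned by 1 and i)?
No. The quaternion -3 - i - j - 2k has j-coefficient y = -1 and k-coefficient z = -2, not both zero, so it does not lie in the complex subalgebra spanned by 1 and i.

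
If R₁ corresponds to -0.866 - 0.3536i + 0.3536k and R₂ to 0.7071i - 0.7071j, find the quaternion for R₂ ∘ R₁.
0.25 - 0.8624i + 0.3623j - 0.25k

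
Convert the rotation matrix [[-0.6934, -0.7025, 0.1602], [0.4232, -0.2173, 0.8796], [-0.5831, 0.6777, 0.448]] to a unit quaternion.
0.3665 - 0.1377i + 0.507j + 0.7679k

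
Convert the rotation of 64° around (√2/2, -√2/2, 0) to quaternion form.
0.848 + 0.3747i - 0.3747j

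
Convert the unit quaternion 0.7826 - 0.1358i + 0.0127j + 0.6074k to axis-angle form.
axis = (-0.2181, 0.0204, 0.9757), θ = 77°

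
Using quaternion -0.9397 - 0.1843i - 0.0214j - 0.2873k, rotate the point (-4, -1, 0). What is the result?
(-2.804, -2.958, -0.621)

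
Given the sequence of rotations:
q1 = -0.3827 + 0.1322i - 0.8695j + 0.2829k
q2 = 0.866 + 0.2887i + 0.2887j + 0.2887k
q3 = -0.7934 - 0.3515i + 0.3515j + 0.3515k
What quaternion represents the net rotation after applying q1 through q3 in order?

q2 · q1 = -0.2002 + 0.3367i - 0.907j - 0.1547k
q3 · q2 · q1 = 0.6504 + 0.0677i + 0.7132j + 0.2528k
0.6504 + 0.0677i + 0.7132j + 0.2528k


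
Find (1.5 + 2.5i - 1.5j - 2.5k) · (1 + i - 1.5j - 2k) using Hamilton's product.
-8.25 + 3.25i - 1.25j - 7.75k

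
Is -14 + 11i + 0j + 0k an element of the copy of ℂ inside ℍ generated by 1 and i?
Yes. The quaternion -14 + 11i has j- and k-coefficients y = z = 0, so it lies in the complex subalgebra spanned by 1 and i.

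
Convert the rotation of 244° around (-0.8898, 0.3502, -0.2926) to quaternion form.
-0.5299 - 0.7546i + 0.297j - 0.2481k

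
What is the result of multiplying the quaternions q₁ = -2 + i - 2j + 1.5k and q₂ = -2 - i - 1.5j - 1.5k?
4.25 + 5.25i + 7j - 3.5k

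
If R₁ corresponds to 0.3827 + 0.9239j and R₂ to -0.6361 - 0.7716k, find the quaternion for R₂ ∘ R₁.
-0.2434 + 0.7129i - 0.5877j - 0.2953k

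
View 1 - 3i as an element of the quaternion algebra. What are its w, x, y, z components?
1 - 3i + 0j + 0k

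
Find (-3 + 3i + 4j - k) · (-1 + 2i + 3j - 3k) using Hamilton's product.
-18 - 18i - 6j + 11k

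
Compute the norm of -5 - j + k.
√27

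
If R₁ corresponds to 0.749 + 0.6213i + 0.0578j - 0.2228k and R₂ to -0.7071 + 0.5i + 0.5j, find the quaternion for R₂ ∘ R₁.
-0.8692 - 0.1762i + 0.445j - 0.1242k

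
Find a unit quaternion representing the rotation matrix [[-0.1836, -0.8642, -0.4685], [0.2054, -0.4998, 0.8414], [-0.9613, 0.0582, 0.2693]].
0.3827 - 0.5116i + 0.3219j + 0.6987k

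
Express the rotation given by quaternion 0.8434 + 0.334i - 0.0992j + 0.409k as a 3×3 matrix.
[[0.6458, -0.7562, 0.1059], [0.6236, 0.4423, -0.6445], [0.4405, 0.4822, 0.7572]]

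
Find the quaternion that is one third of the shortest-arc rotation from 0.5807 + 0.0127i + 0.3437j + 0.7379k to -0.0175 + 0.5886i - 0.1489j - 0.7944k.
0.4234 - 0.2115i + 0.3025j + 0.8274k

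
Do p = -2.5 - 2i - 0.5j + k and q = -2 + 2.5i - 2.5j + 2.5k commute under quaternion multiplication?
No: pq = 6.25 - i + 14.75j - 2k ≠ 6.25 - 3.5i - 0.25j - 14.5k = qp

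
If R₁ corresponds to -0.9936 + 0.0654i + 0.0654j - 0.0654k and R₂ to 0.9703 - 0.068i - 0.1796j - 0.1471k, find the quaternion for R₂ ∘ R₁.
-0.9575 + 0.1524i + 0.2278j + 0.09k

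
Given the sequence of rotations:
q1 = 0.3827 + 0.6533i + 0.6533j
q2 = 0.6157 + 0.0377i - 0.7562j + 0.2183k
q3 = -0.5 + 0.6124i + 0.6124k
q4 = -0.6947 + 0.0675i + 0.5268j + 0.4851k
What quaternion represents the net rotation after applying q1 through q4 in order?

q2 · q1 = 0.705 + 0.274i + 0.2555j + 0.6022k
q3 · q2 · q1 = -0.8891 + 0.1383i - 0.3287j + 0.2871k
q4 · q3 · q2 · q1 = 0.6422 + 0.1546i - 0.1923j - 0.7258k
0.6422 + 0.1546i - 0.1923j - 0.7258k


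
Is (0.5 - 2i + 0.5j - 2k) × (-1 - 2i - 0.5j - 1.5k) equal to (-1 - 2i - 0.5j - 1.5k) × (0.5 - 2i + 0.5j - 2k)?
No: pq = -7.25 - 0.75i + 0.25j + 3.25k ≠ -7.25 + 2.75i - 1.75j - 0.75k = qp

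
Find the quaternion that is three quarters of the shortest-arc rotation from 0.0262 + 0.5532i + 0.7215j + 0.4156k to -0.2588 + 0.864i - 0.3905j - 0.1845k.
-0.2219 + 0.9707i - 0.0902j - 0.0158k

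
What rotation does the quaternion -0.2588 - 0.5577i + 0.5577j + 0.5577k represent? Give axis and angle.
axis = (-√3/3, √3/3, √3/3), θ = 7π/6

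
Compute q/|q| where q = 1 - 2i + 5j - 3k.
0.1601 - 0.3203i + 0.8006j - 0.4804k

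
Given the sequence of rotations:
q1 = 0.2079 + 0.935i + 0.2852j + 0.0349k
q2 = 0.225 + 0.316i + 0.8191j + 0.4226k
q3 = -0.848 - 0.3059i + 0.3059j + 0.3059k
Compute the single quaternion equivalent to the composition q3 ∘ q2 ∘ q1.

q2 · q1 = -0.497 + 0.1841i + 0.6186j - 0.58k
q3 · q2 · q1 = 0.466 - 0.3707i - 0.7977j + 0.0943k
0.466 - 0.3707i - 0.7977j + 0.0943k


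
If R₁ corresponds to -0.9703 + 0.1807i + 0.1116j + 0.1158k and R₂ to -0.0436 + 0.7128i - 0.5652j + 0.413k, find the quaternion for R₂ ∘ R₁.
-0.0712 - 0.811i + 0.5356j - 0.2241k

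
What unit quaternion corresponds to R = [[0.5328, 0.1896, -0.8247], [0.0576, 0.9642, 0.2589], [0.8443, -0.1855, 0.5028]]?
0.866 - 0.1283i - 0.4818j - 0.0381k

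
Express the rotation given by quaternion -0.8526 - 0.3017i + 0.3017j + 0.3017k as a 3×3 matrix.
[[0.6359, 0.3324, -0.6965], [-0.6965, 0.6359, -0.3324], [0.3324, 0.6965, 0.6359]]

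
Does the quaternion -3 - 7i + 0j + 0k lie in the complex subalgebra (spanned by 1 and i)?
Yes. The quaternion -3 - 7i has j- and k-coefficients y = z = 0, so it lies in the complex subalgebra spanned by 1 and i.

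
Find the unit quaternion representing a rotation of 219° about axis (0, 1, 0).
-0.3338 + 0.9426j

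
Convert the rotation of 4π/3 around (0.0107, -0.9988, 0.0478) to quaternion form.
-0.5 + 0.0093i - 0.865j + 0.0414k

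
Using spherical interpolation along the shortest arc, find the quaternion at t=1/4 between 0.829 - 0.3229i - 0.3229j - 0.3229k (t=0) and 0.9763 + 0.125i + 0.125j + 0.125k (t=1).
0.9247 - 0.2198i - 0.2198j - 0.2198k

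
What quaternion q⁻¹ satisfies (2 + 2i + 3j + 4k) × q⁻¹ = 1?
0.0606 - 0.0606i - 0.0909j - 0.1212k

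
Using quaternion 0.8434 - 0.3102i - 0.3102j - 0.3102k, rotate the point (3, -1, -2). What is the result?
(1.791, -3.039, 1.248)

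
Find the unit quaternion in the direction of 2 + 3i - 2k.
0.4851 + 0.7276i - 0.4851k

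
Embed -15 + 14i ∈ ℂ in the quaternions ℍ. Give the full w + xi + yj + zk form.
-15 + 14i + 0j + 0k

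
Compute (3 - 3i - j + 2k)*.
3 + 3i + j - 2k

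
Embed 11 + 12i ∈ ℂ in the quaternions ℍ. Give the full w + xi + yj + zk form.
11 + 12i + 0j + 0k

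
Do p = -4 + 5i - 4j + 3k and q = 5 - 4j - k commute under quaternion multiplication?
No: pq = -33 + 41i + j - k ≠ -33 + 9i - 9j + 39k = qp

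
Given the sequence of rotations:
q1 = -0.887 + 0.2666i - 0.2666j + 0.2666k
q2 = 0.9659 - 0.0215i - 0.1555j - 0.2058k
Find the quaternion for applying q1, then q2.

q2 · q1 = -0.8376 + 0.1803i - 0.1687j + 0.4872k
-0.8376 + 0.1803i - 0.1687j + 0.4872k


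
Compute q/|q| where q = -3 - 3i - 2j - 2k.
-0.5883 - 0.5883i - 0.3922j - 0.3922k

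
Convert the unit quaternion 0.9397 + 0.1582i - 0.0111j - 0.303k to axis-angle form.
axis = (0.4626, -0.0325, -0.886), θ = 40°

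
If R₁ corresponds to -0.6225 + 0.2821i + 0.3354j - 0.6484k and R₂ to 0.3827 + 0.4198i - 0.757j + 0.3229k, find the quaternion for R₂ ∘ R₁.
0.1066 + 0.2292i + 0.9629j - 0.0948k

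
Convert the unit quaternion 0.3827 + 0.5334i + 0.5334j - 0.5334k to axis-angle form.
axis = (√3/3, √3/3, -√3/3), θ = 3π/4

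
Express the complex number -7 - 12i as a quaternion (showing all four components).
-7 - 12i + 0j + 0k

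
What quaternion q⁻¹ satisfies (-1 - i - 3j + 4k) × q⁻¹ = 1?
-0.037 + 0.037i + 0.1111j - 0.1481k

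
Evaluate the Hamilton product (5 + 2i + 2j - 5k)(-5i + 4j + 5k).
27 + 5i + 35j + 43k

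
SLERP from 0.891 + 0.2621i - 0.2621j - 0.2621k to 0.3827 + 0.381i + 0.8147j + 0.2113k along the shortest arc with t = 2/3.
0.7183 + 0.43i + 0.5444j + 0.0527k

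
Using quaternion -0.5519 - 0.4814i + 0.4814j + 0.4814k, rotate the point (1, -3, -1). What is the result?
(0.864, -1.146, -2.99)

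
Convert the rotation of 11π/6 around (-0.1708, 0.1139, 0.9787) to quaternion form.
-0.9659 - 0.0442i + 0.0295j + 0.2533k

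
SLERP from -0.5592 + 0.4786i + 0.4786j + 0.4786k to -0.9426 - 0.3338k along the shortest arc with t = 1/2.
-0.9082 + 0.2894i + 0.2894j + 0.0876k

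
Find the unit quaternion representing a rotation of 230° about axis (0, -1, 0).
-0.4226 - 0.9063j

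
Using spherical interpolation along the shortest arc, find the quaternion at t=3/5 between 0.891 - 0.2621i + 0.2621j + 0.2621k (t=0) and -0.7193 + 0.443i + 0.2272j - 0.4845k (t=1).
0.8241 - 0.3868i - 0.0314j + 0.4127k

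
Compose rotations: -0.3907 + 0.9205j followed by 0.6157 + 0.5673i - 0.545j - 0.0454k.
0.2611 - 0.1799i + 0.7797j + 0.5399k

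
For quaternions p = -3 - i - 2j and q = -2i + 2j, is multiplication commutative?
No: pq = 2 + 6i - 6j - 6k ≠ 2 + 6i - 6j + 6k = qp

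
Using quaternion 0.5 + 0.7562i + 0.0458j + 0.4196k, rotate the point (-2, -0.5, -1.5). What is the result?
(-2.133, 0.347, -1.353)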